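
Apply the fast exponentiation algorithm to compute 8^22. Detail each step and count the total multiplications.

Computing 8^22 by squaring (build up from 8^1; each line after the first costs one multiplication):

8^1 = 8
8^2 = (8^1)^2 = 8^2 = 64
8^4 = (8^2)^2 = 64^2 = 4096
8^5 = 8 * 8^4 = 8 * 4096 = 32768
8^10 = (8^5)^2 = 32768^2 = 1073741824
8^11 = 8 * 8^10 = 8 * 1073741824 = 8589934592
8^22 = (8^11)^2 = 8589934592^2 = 73786976294838206464

Result: 73786976294838206464
Multiplications needed: 6 (6 lines after 8^1)

8^22 = 73786976294838206464. Using exponentiation by squaring, this requires 6 multiplications. The key idea: if the exponent is even, square the half-power; if odd, multiply by the base once.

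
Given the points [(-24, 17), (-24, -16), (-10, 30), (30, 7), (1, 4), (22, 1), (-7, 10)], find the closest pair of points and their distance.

Computing all pairwise distances among 7 points:

d((-24, 17), (-24, -16)) = 33.0
d((-24, 17), (-10, 30)) = 19.105
d((-24, 17), (30, 7)) = 54.9181
d((-24, 17), (1, 4)) = 28.178
d((-24, 17), (22, 1)) = 48.7032
d((-24, 17), (-7, 10)) = 18.3848
d((-24, -16), (-10, 30)) = 48.0833
d((-24, -16), (30, 7)) = 58.6941
d((-24, -16), (1, 4)) = 32.0156
d((-24, -16), (22, 1)) = 49.0408
d((-24, -16), (-7, 10)) = 31.0644
d((-10, 30), (30, 7)) = 46.1411
d((-10, 30), (1, 4)) = 28.2312
d((-10, 30), (22, 1)) = 43.1856
d((-10, 30), (-7, 10)) = 20.2237
d((30, 7), (1, 4)) = 29.1548
d((30, 7), (22, 1)) = 10.0 <-- minimum
d((30, 7), (-7, 10)) = 37.1214
d((1, 4), (22, 1)) = 21.2132
d((1, 4), (-7, 10)) = 10.0 <-- minimum
d((22, 1), (-7, 10)) = 30.3645

Minimum distance: 10.0 (tie among 2 pairs: (30, 7) and (22, 1); (1, 4) and (-7, 10))

The minimum Euclidean distance is 10.0. There is a tie: 2 pairs achieve this minimum — (30, 7) and (22, 1); (1, 4) and (-7, 10). Any of these is a valid closest pair. For 7 points, brute-force pairwise comparison is shown above. For large n, the divide-and-conquer algorithm (sort by x, recurse on halves, check the dividing strip) achieves O(n log n).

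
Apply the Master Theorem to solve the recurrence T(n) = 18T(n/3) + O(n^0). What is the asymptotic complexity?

Master Theorem for T(n) = 18T(n/3) + O(n^0):

a = 18, b = 3, c = 0
log_b(a) = log_3(18) = 2.6309

Case 1: c = 0 < log_3(18) = 2.6309
T(n) = O(n^(log_3 18))

For T(n) = 18T(n/3) + O(n^0): log_3(18) = 2.6309. This is Case 1 of the Master Theorem (c < log_b(a), work dominated by leaves), giving O(n^(log_3 18)).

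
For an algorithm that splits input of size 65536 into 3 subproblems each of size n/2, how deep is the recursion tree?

For divide and conquer with division factor 2:

Problem sizes at each level:
Level 0: 65536
Level 1: 32768
Level 2: 16384
Level 3: 8192
Level 4: 4096
Level 5: 2048
Level 6: 1024
Level 7: 512
Level 8: 256
Level 9: 128
Level 10: 64
Level 11: 32
Level 12: 16
Level 13: 8
Level 14: 4
Level 15: 2
Level 16: 1

The root is level 0 and the size-1 base case is level 16 (the tree spans levels 0 through 16, i.e. 17 levels counting the root), so the depth is the number of divisions: log_2(65536) = 16

The recursion tree depth is log_2(65536) = 16. At each level, the problem size is divided by 2, so it takes 16 divisions to reduce to a base case of size 1. The algorithm makes 3 recursive calls at each level.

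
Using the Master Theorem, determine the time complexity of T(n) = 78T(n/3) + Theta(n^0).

Master Theorem for T(n) = 78T(n/3) + O(n^0):

a = 78, b = 3, c = 0
log_b(a) = log_3(78) = 3.9656

Case 1: c = 0 < log_3(78) = 3.9656
T(n) = O(n^(log_3 78))

For T(n) = 78T(n/3) + O(n^0): log_3(78) = 3.9656. This is Case 1 of the Master Theorem (c < log_b(a), work dominated by leaves), giving O(n^(log_3 78)).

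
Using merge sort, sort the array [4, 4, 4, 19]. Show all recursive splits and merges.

Merge sort trace:

Split: [4, 4, 4, 19] -> [4, 4] and [4, 19]
  Split: [4, 4] -> [4] and [4]
  Merge: [4] + [4] -> [4, 4]
  Split: [4, 19] -> [4] and [19]
  Merge: [4] + [19] -> [4, 19]
Merge: [4, 4] + [4, 19] -> [4, 4, 4, 19]

Final sorted array: [4, 4, 4, 19]

The merge sort proceeds by recursively splitting the array and merging sorted halves.
After all merges, the sorted array is [4, 4, 4, 19].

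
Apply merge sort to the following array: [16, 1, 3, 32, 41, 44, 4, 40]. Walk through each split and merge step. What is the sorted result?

Merge sort trace:

Split: [16, 1, 3, 32, 41, 44, 4, 40] -> [16, 1, 3, 32] and [41, 44, 4, 40]
  Split: [16, 1, 3, 32] -> [16, 1] and [3, 32]
    Split: [16, 1] -> [16] and [1]
    Merge: [16] + [1] -> [1, 16]
    Split: [3, 32] -> [3] and [32]
    Merge: [3] + [32] -> [3, 32]
  Merge: [1, 16] + [3, 32] -> [1, 3, 16, 32]
  Split: [41, 44, 4, 40] -> [41, 44] and [4, 40]
    Split: [41, 44] -> [41] and [44]
    Merge: [41] + [44] -> [41, 44]
    Split: [4, 40] -> [4] and [40]
    Merge: [4] + [40] -> [4, 40]
  Merge: [41, 44] + [4, 40] -> [4, 40, 41, 44]
Merge: [1, 3, 16, 32] + [4, 40, 41, 44] -> [1, 3, 4, 16, 32, 40, 41, 44]

Final sorted array: [1, 3, 4, 16, 32, 40, 41, 44]

The merge sort proceeds by recursively splitting the array and merging sorted halves.
After all merges, the sorted array is [1, 3, 4, 16, 32, 40, 41, 44].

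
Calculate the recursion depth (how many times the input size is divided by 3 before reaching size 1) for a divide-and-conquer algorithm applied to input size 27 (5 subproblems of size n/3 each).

For divide and conquer with division factor 3:

Problem sizes at each level:
Level 0: 27
Level 1: 9
Level 2: 3
Level 3: 1

The root is level 0 and the size-1 base case is level 3 (the tree spans levels 0 through 3, i.e. 4 levels counting the root), so the depth is the number of divisions: log_3(27) = 3

The recursion tree depth is log_3(27) = 3. At each level, the problem size is divided by 3, so it takes 3 divisions to reduce to a base case of size 1. The algorithm makes 5 recursive calls at each level.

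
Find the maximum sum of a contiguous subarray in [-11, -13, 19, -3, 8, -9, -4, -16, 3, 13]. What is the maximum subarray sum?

Using Kadane's algorithm on [-11, -13, 19, -3, 8, -9, -4, -16, 3, 13]:

Scanning through the array:
Position 1 (value -13): max_ending_here = -13, max_so_far = -11
Position 2 (value 19): max_ending_here = 19, max_so_far = 19
Position 3 (value -3): max_ending_here = 16, max_so_far = 19
Position 4 (value 8): max_ending_here = 24, max_so_far = 24
Position 5 (value -9): max_ending_here = 15, max_so_far = 24
Position 6 (value -4): max_ending_here = 11, max_so_far = 24
Position 7 (value -16): max_ending_here = -5, max_so_far = 24
Position 8 (value 3): max_ending_here = 3, max_so_far = 24
Position 9 (value 13): max_ending_here = 16, max_so_far = 24

Maximum subarray: [19, -3, 8]
Maximum sum: 24

The maximum subarray is [19, -3, 8] with sum 24. This subarray runs from index 2 to index 4.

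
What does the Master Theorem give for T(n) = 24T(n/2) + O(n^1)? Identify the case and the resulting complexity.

Master Theorem for T(n) = 24T(n/2) + O(n^1):

a = 24, b = 2, c = 1
log_b(a) = log_2(24) = 4.5850

Case 1: c = 1 < log_2(24) = 4.5850
T(n) = O(n^(log_2 24))

For T(n) = 24T(n/2) + O(n^1): log_2(24) = 4.5850. This is Case 1 of the Master Theorem (c < log_b(a), work dominated by leaves), giving O(n^(log_2 24)).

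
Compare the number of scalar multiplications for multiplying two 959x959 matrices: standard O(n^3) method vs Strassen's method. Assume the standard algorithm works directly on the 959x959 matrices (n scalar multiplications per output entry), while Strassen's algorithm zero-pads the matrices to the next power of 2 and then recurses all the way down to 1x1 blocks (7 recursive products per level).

Matrix multiplication for 959x959 matrices:

Strassen's algorithm requires power-of-2 dimensions. Pad 959x959 to 1024x1024 (next power of 2).

Standard algorithm: 959^3 = 881974079 multiplications
Strassen's algorithm: 7^(log2(1024)) = 7^10 = 282475249 multiplications
Savings: 881974079 - 282475249 = 599498830 multiplications

Standard: 881974079 multiplications (959^3). Strassen: 282475249 multiplications (7^10, after padding to 1024x1024). Strassen reduces 8 recursive multiplications to 7 at each level.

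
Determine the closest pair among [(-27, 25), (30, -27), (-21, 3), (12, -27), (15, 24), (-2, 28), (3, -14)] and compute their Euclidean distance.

Computing all pairwise distances among 7 points:

d((-27, 25), (30, -27)) = 77.1557
d((-27, 25), (-21, 3)) = 22.8035
d((-27, 25), (12, -27)) = 65.0
d((-27, 25), (15, 24)) = 42.0119
d((-27, 25), (-2, 28)) = 25.1794
d((-27, 25), (3, -14)) = 49.2037
d((30, -27), (-21, 3)) = 59.1692
d((30, -27), (12, -27)) = 18.0
d((30, -27), (15, 24)) = 53.1601
d((30, -27), (-2, 28)) = 63.6318
d((30, -27), (3, -14)) = 29.9666
d((-21, 3), (12, -27)) = 44.5982
d((-21, 3), (15, 24)) = 41.6773
d((-21, 3), (-2, 28)) = 31.4006
d((-21, 3), (3, -14)) = 29.4109
d((12, -27), (15, 24)) = 51.0882
d((12, -27), (-2, 28)) = 56.7539
d((12, -27), (3, -14)) = 15.8114 <-- minimum
d((15, 24), (-2, 28)) = 17.4642
d((15, 24), (3, -14)) = 39.8497
d((-2, 28), (3, -14)) = 42.2966

Closest pair: (12, -27) and (3, -14) with distance 15.8114

The closest pair is (12, -27) and (3, -14) with Euclidean distance 15.8114. For 7 points, brute-force pairwise comparison is shown above. For large n, the divide-and-conquer algorithm (sort by x, recurse on halves, check the dividing strip) achieves O(n log n).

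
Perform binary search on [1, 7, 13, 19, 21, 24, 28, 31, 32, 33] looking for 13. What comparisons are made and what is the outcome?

Binary search for 13 in [1, 7, 13, 19, 21, 24, 28, 31, 32, 33]:

lo=0, hi=9, mid=4, arr[mid]=21 -> 21 > 13, search left half
lo=0, hi=3, mid=1, arr[mid]=7 -> 7 < 13, search right half
lo=2, hi=3, mid=2, arr[mid]=13 -> Found target at index 2!

Binary search finds 13 at index 2 after 3 comparisons. The search repeatedly halves the search space by comparing with the middle element.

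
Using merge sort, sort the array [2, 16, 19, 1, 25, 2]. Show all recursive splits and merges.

Merge sort trace:

Split: [2, 16, 19, 1, 25, 2] -> [2, 16, 19] and [1, 25, 2]
  Split: [2, 16, 19] -> [2] and [16, 19]
    Split: [16, 19] -> [16] and [19]
    Merge: [16] + [19] -> [16, 19]
  Merge: [2] + [16, 19] -> [2, 16, 19]
  Split: [1, 25, 2] -> [1] and [25, 2]
    Split: [25, 2] -> [25] and [2]
    Merge: [25] + [2] -> [2, 25]
  Merge: [1] + [2, 25] -> [1, 2, 25]
Merge: [2, 16, 19] + [1, 2, 25] -> [1, 2, 2, 16, 19, 25]

Final sorted array: [1, 2, 2, 16, 19, 25]

The merge sort proceeds by recursively splitting the array and merging sorted halves.
After all merges, the sorted array is [1, 2, 2, 16, 19, 25].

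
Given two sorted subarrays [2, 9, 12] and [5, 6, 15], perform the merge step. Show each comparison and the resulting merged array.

Merging process:

Compare 2 vs 5: take 2 from left. Merged: [2]
Compare 9 vs 5: take 5 from right. Merged: [2, 5]
Compare 9 vs 6: take 6 from right. Merged: [2, 5, 6]
Compare 9 vs 15: take 9 from left. Merged: [2, 5, 6, 9]
Compare 12 vs 15: take 12 from left. Merged: [2, 5, 6, 9, 12]
Append remaining from right: [15]. Merged: [2, 5, 6, 9, 12, 15]

Final merged array: [2, 5, 6, 9, 12, 15]
Total comparisons: 5

The merged array is [2, 5, 6, 9, 12, 15], requiring 5 comparisons. The merge step runs in O(n) time where n is the total number of elements.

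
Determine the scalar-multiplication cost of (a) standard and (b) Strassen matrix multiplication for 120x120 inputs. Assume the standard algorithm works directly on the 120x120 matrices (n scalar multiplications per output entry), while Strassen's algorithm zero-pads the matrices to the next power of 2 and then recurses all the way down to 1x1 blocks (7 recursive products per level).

Matrix multiplication for 120x120 matrices:

Strassen's algorithm requires power-of-2 dimensions. Pad 120x120 to 128x128 (next power of 2).

Standard algorithm: 120^3 = 1728000 multiplications
Strassen's algorithm: 7^(log2(128)) = 7^7 = 823543 multiplications
Savings: 1728000 - 823543 = 904457 multiplications

Standard: 1728000 multiplications (120^3). Strassen: 823543 multiplications (7^7, after padding to 128x128). Strassen reduces 8 recursive multiplications to 7 at each level.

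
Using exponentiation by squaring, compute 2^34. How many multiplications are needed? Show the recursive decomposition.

Computing 2^34 by squaring (build up from 2^1; each line after the first costs one multiplication):

2^1 = 2
2^2 = (2^1)^2 = 2^2 = 4
2^4 = (2^2)^2 = 4^2 = 16
2^8 = (2^4)^2 = 16^2 = 256
2^16 = (2^8)^2 = 256^2 = 65536
2^17 = 2 * 2^16 = 2 * 65536 = 131072
2^34 = (2^17)^2 = 131072^2 = 17179869184

Result: 17179869184
Multiplications needed: 6 (6 lines after 2^1)

2^34 = 17179869184. Using exponentiation by squaring, this requires 6 multiplications. The key idea: if the exponent is even, square the half-power; if odd, multiply by the base once.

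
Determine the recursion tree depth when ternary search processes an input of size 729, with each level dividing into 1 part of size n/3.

For divide and conquer with division factor 3:

Problem sizes at each level:
Level 0: 729
Level 1: 243
Level 2: 81
Level 3: 27
Level 4: 9
Level 5: 3
Level 6: 1

The root is level 0 and the size-1 base case is level 6 (the tree spans levels 0 through 6, i.e. 7 levels counting the root), so the depth is the number of divisions: log_3(729) = 6

The recursion tree depth is log_3(729) = 6. At each level, the problem size is divided by 3, so it takes 6 divisions to reduce to a base case of size 1. The algorithm makes 1 recursive call at each level.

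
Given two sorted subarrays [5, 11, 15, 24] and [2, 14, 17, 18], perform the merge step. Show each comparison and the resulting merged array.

Merging process:

Compare 5 vs 2: take 2 from right. Merged: [2]
Compare 5 vs 14: take 5 from left. Merged: [2, 5]
Compare 11 vs 14: take 11 from left. Merged: [2, 5, 11]
Compare 15 vs 14: take 14 from right. Merged: [2, 5, 11, 14]
Compare 15 vs 17: take 15 from left. Merged: [2, 5, 11, 14, 15]
Compare 24 vs 17: take 17 from right. Merged: [2, 5, 11, 14, 15, 17]
Compare 24 vs 18: take 18 from right. Merged: [2, 5, 11, 14, 15, 17, 18]
Append remaining from left: [24]. Merged: [2, 5, 11, 14, 15, 17, 18, 24]

Final merged array: [2, 5, 11, 14, 15, 17, 18, 24]
Total comparisons: 7

The merged array is [2, 5, 11, 14, 15, 17, 18, 24], requiring 7 comparisons. The merge step runs in O(n) time where n is the total number of elements.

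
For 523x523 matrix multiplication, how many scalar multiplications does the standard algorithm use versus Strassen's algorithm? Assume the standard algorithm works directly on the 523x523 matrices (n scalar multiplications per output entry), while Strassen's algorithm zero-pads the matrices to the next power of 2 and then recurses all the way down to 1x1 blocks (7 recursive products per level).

Matrix multiplication for 523x523 matrices:

Strassen's algorithm requires power-of-2 dimensions. Pad 523x523 to 1024x1024 (next power of 2).

Standard algorithm: 523^3 = 143055667 multiplications
Strassen's algorithm: 7^(log2(1024)) = 7^10 = 282475249 multiplications
Difference: 143055667 - 282475249 = -139419582 (Strassen uses MORE here due to padding overhead — for small or just-over-power-of-2 n, padding can outweigh the per-level savings)

Standard: 143055667 multiplications (523^3). Strassen: 282475249 multiplications (7^10, after padding to 1024x1024). Strassen reduces 8 recursive multiplications to 7 at each level.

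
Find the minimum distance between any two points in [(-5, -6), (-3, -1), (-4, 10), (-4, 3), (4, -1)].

Computing all pairwise distances among 5 points:

d((-5, -6), (-3, -1)) = 5.3852
d((-5, -6), (-4, 10)) = 16.0312
d((-5, -6), (-4, 3)) = 9.0554
d((-5, -6), (4, -1)) = 10.2956
d((-3, -1), (-4, 10)) = 11.0454
d((-3, -1), (-4, 3)) = 4.1231 <-- minimum
d((-3, -1), (4, -1)) = 7.0
d((-4, 10), (-4, 3)) = 7.0
d((-4, 10), (4, -1)) = 13.6015
d((-4, 3), (4, -1)) = 8.9443

Closest pair: (-3, -1) and (-4, 3) with distance 4.1231

The closest pair is (-3, -1) and (-4, 3) with Euclidean distance 4.1231. For 5 points, brute-force pairwise comparison is shown above. For large n, the divide-and-conquer algorithm (sort by x, recurse on halves, check the dividing strip) achieves O(n log n).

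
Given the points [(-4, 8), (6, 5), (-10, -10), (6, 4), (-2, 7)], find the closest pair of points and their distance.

Computing all pairwise distances among 5 points:

d((-4, 8), (6, 5)) = 10.4403
d((-4, 8), (-10, -10)) = 18.9737
d((-4, 8), (6, 4)) = 10.7703
d((-4, 8), (-2, 7)) = 2.2361
d((6, 5), (-10, -10)) = 21.9317
d((6, 5), (6, 4)) = 1.0 <-- minimum
d((6, 5), (-2, 7)) = 8.2462
d((-10, -10), (6, 4)) = 21.2603
d((-10, -10), (-2, 7)) = 18.7883
d((6, 4), (-2, 7)) = 8.544

Closest pair: (6, 5) and (6, 4) with distance 1.0

The closest pair is (6, 5) and (6, 4) with Euclidean distance 1.0. For 5 points, brute-force pairwise comparison is shown above. For large n, the divide-and-conquer algorithm (sort by x, recurse on halves, check the dividing strip) achieves O(n log n).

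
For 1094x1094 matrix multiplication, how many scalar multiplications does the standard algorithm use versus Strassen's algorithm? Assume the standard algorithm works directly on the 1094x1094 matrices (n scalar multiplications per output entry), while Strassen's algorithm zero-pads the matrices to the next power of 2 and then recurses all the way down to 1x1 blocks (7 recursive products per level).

Matrix multiplication for 1094x1094 matrices:

Strassen's algorithm requires power-of-2 dimensions. Pad 1094x1094 to 2048x2048 (next power of 2).

Standard algorithm: 1094^3 = 1309338584 multiplications
Strassen's algorithm: 7^(log2(2048)) = 7^11 = 1977326743 multiplications
Difference: 1309338584 - 1977326743 = -667988159 (Strassen uses MORE here due to padding overhead — for small or just-over-power-of-2 n, padding can outweigh the per-level savings)

Standard: 1309338584 multiplications (1094^3). Strassen: 1977326743 multiplications (7^11, after padding to 2048x2048). Strassen reduces 8 recursive multiplications to 7 at each level.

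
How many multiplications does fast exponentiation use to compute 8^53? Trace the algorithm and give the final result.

Computing 8^53 by squaring (build up from 8^1; each line after the first costs one multiplication):

8^1 = 8
8^2 = (8^1)^2 = 8^2 = 64
8^3 = 8 * 8^2 = 8 * 64 = 512
8^6 = (8^3)^2 = 512^2 = 262144
8^12 = (8^6)^2 = 262144^2 = 68719476736
8^13 = 8 * 8^12 = 8 * 68719476736 = 549755813888
8^26 = (8^13)^2 = 549755813888^2 = 302231454903657293676544
8^52 = (8^26)^2 = 302231454903657293676544^2 = 91343852333181432387730302044767688728495783936
8^53 = 8 * 8^52 = 8 * 91343852333181432387730302044767688728495783936 = 730750818665451459101842416358141509827966271488

Result: 730750818665451459101842416358141509827966271488
Multiplications needed: 8 (8 lines after 8^1)

8^53 = 730750818665451459101842416358141509827966271488. Using exponentiation by squaring, this requires 8 multiplications. The key idea: if the exponent is even, square the half-power; if odd, multiply by the base once.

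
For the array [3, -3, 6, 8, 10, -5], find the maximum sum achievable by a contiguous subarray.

Using Kadane's algorithm on [3, -3, 6, 8, 10, -5]:

Scanning through the array:
Position 1 (value -3): max_ending_here = 0, max_so_far = 3
Position 2 (value 6): max_ending_here = 6, max_so_far = 6
Position 3 (value 8): max_ending_here = 14, max_so_far = 14
Position 4 (value 10): max_ending_here = 24, max_so_far = 24
Position 5 (value -5): max_ending_here = 19, max_so_far = 24

Maximum subarray: [3, -3, 6, 8, 10]
Maximum sum: 24

The maximum subarray is [3, -3, 6, 8, 10] with sum 24. This subarray runs from index 0 to index 4.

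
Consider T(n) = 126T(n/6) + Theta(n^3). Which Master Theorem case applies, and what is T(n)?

Master Theorem for T(n) = 126T(n/6) + O(n^3):

a = 126, b = 6, c = 3
log_b(a) = log_6(126) = 2.6992

Case 3: c = 3 > log_6(126) = 2.6992
T(n) = O(n^3) = O(n^3)

For T(n) = 126T(n/6) + O(n^3): log_6(126) = 2.6992. This is Case 3 of the Master Theorem (c > log_b(a), work dominated by root), giving O(n^3).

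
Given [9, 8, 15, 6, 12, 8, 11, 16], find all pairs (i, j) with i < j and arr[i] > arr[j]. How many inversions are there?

Finding inversions in [9, 8, 15, 6, 12, 8, 11, 16]:

(0, 1): arr[0]=9 > arr[1]=8
(0, 3): arr[0]=9 > arr[3]=6
(0, 5): arr[0]=9 > arr[5]=8
(1, 3): arr[1]=8 > arr[3]=6
(2, 3): arr[2]=15 > arr[3]=6
(2, 4): arr[2]=15 > arr[4]=12
(2, 5): arr[2]=15 > arr[5]=8
(2, 6): arr[2]=15 > arr[6]=11
(4, 5): arr[4]=12 > arr[5]=8
(4, 6): arr[4]=12 > arr[6]=11

Total inversions: 10

The array has 10 inversion(s): (0,1), (0,3), (0,5), (1,3), (2,3), (2,4), (2,5), (2,6), (4,5), (4,6). Each pair (i,j) satisfies i < j and arr[i] > arr[j].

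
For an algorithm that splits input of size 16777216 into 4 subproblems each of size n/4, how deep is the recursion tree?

For divide and conquer with division factor 4:

Problem sizes at each level:
Level 0: 16777216
Level 1: 4194304
Level 2: 1048576
Level 3: 262144
Level 4: 65536
Level 5: 16384
Level 6: 4096
Level 7: 1024
Level 8: 256
Level 9: 64
Level 10: 16
Level 11: 4
Level 12: 1

The root is level 0 and the size-1 base case is level 12 (the tree spans levels 0 through 12, i.e. 13 levels counting the root), so the depth is the number of divisions: log_4(16777216) = 12

The recursion tree depth is log_4(16777216) = 12. At each level, the problem size is divided by 4, so it takes 12 divisions to reduce to a base case of size 1. The algorithm makes 4 recursive calls at each level.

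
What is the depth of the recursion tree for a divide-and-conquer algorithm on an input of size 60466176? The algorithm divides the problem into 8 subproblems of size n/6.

For divide and conquer with division factor 6:

Problem sizes at each level:
Level 0: 60466176
Level 1: 10077696
Level 2: 1679616
Level 3: 279936
Level 4: 46656
Level 5: 7776
Level 6: 1296
Level 7: 216
Level 8: 36
Level 9: 6
Level 10: 1

The root is level 0 and the size-1 base case is level 10 (the tree spans levels 0 through 10, i.e. 11 levels counting the root), so the depth is the number of divisions: log_6(60466176) = 10

The recursion tree depth is log_6(60466176) = 10. At each level, the problem size is divided by 6, so it takes 10 divisions to reduce to a base case of size 1. The algorithm makes 8 recursive calls at each level.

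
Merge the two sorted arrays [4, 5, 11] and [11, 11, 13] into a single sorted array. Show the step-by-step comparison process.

Merging process:

Compare 4 vs 11: take 4 from left. Merged: [4]
Compare 5 vs 11: take 5 from left. Merged: [4, 5]
Compare 11 vs 11: take 11 from left. Merged: [4, 5, 11]
Append remaining from right: [11, 11, 13]. Merged: [4, 5, 11, 11, 11, 13]

Final merged array: [4, 5, 11, 11, 11, 13]
Total comparisons: 3

The merged array is [4, 5, 11, 11, 11, 13], requiring 3 comparisons. The merge step runs in O(n) time where n is the total number of elements.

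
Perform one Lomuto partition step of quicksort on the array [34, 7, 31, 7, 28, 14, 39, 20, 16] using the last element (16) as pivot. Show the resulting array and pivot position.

Lomuto partition with pivot = 16:

Initial array: [34, 7, 31, 7, 28, 14, 39, 20, 16]

arr[0]=34 > 16: no swap
arr[1]=7 <= 16: swap with position 0, array becomes [7, 34, 31, 7, 28, 14, 39, 20, 16]
arr[2]=31 > 16: no swap
arr[3]=7 <= 16: swap with position 1, array becomes [7, 7, 31, 34, 28, 14, 39, 20, 16]
arr[4]=28 > 16: no swap
arr[5]=14 <= 16: swap with position 2, array becomes [7, 7, 14, 34, 28, 31, 39, 20, 16]
arr[6]=39 > 16: no swap
arr[7]=20 > 16: no swap

Place pivot at position 3: [7, 7, 14, 16, 28, 31, 39, 20, 34]
Pivot position: 3

After partitioning with pivot 16, the array becomes [7, 7, 14, 16, 28, 31, 39, 20, 34]. The pivot is placed at index 3. All elements to the left of the pivot are <= 16, and all elements to the right are > 16.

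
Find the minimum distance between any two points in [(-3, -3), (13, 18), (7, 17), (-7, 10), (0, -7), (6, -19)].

Computing all pairwise distances among 6 points:

d((-3, -3), (13, 18)) = 26.4008
d((-3, -3), (7, 17)) = 22.3607
d((-3, -3), (-7, 10)) = 13.6015
d((-3, -3), (0, -7)) = 5.0 <-- minimum
d((-3, -3), (6, -19)) = 18.3576
d((13, 18), (7, 17)) = 6.0828
d((13, 18), (-7, 10)) = 21.5407
d((13, 18), (0, -7)) = 28.178
d((13, 18), (6, -19)) = 37.6563
d((7, 17), (-7, 10)) = 15.6525
d((7, 17), (0, -7)) = 25.0
d((7, 17), (6, -19)) = 36.0139
d((-7, 10), (0, -7)) = 18.3848
d((-7, 10), (6, -19)) = 31.7805
d((0, -7), (6, -19)) = 13.4164

Closest pair: (-3, -3) and (0, -7) with distance 5.0

The closest pair is (-3, -3) and (0, -7) with Euclidean distance 5.0. For 6 points, brute-force pairwise comparison is shown above. For large n, the divide-and-conquer algorithm (sort by x, recurse on halves, check the dividing strip) achieves O(n log n).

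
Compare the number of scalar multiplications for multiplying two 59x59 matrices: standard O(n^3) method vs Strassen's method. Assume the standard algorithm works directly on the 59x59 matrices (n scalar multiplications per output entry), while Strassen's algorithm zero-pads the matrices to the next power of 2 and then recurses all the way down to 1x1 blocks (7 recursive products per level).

Matrix multiplication for 59x59 matrices:

Strassen's algorithm requires power-of-2 dimensions. Pad 59x59 to 64x64 (next power of 2).

Standard algorithm: 59^3 = 205379 multiplications
Strassen's algorithm: 7^(log2(64)) = 7^6 = 117649 multiplications
Savings: 205379 - 117649 = 87730 multiplications

Standard: 205379 multiplications (59^3). Strassen: 117649 multiplications (7^6, after padding to 64x64). Strassen reduces 8 recursive multiplications to 7 at each level.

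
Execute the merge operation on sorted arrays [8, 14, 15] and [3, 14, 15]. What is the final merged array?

Merging process:

Compare 8 vs 3: take 3 from right. Merged: [3]
Compare 8 vs 14: take 8 from left. Merged: [3, 8]
Compare 14 vs 14: take 14 from left. Merged: [3, 8, 14]
Compare 15 vs 14: take 14 from right. Merged: [3, 8, 14, 14]
Compare 15 vs 15: take 15 from left. Merged: [3, 8, 14, 14, 15]
Append remaining from right: [15]. Merged: [3, 8, 14, 14, 15, 15]

Final merged array: [3, 8, 14, 14, 15, 15]
Total comparisons: 5

The merged array is [3, 8, 14, 14, 15, 15], requiring 5 comparisons. The merge step runs in O(n) time where n is the total number of elements.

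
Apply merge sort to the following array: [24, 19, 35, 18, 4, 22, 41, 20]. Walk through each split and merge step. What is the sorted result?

Merge sort trace:

Split: [24, 19, 35, 18, 4, 22, 41, 20] -> [24, 19, 35, 18] and [4, 22, 41, 20]
  Split: [24, 19, 35, 18] -> [24, 19] and [35, 18]
    Split: [24, 19] -> [24] and [19]
    Merge: [24] + [19] -> [19, 24]
    Split: [35, 18] -> [35] and [18]
    Merge: [35] + [18] -> [18, 35]
  Merge: [19, 24] + [18, 35] -> [18, 19, 24, 35]
  Split: [4, 22, 41, 20] -> [4, 22] and [41, 20]
    Split: [4, 22] -> [4] and [22]
    Merge: [4] + [22] -> [4, 22]
    Split: [41, 20] -> [41] and [20]
    Merge: [41] + [20] -> [20, 41]
  Merge: [4, 22] + [20, 41] -> [4, 20, 22, 41]
Merge: [18, 19, 24, 35] + [4, 20, 22, 41] -> [4, 18, 19, 20, 22, 24, 35, 41]

Final sorted array: [4, 18, 19, 20, 22, 24, 35, 41]

The merge sort proceeds by recursively splitting the array and merging sorted halves.
After all merges, the sorted array is [4, 18, 19, 20, 22, 24, 35, 41].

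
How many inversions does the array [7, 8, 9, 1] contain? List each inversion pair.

Finding inversions in [7, 8, 9, 1]:

(0, 3): arr[0]=7 > arr[3]=1
(1, 3): arr[1]=8 > arr[3]=1
(2, 3): arr[2]=9 > arr[3]=1

Total inversions: 3

The array has 3 inversion(s): (0,3), (1,3), (2,3). Each pair (i,j) satisfies i < j and arr[i] > arr[j].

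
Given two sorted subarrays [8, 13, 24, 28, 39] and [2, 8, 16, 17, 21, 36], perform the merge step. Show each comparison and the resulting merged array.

Merging process:

Compare 8 vs 2: take 2 from right. Merged: [2]
Compare 8 vs 8: take 8 from left. Merged: [2, 8]
Compare 13 vs 8: take 8 from right. Merged: [2, 8, 8]
Compare 13 vs 16: take 13 from left. Merged: [2, 8, 8, 13]
Compare 24 vs 16: take 16 from right. Merged: [2, 8, 8, 13, 16]
Compare 24 vs 17: take 17 from right. Merged: [2, 8, 8, 13, 16, 17]
Compare 24 vs 21: take 21 from right. Merged: [2, 8, 8, 13, 16, 17, 21]
Compare 24 vs 36: take 24 from left. Merged: [2, 8, 8, 13, 16, 17, 21, 24]
Compare 28 vs 36: take 28 from left. Merged: [2, 8, 8, 13, 16, 17, 21, 24, 28]
Compare 39 vs 36: take 36 from right. Merged: [2, 8, 8, 13, 16, 17, 21, 24, 28, 36]
Append remaining from left: [39]. Merged: [2, 8, 8, 13, 16, 17, 21, 24, 28, 36, 39]

Final merged array: [2, 8, 8, 13, 16, 17, 21, 24, 28, 36, 39]
Total comparisons: 10

The merged array is [2, 8, 8, 13, 16, 17, 21, 24, 28, 36, 39], requiring 10 comparisons. The merge step runs in O(n) time where n is the total number of elements.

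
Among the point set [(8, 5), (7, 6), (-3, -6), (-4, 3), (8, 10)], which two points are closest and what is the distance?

Computing all pairwise distances among 5 points:

d((8, 5), (7, 6)) = 1.4142 <-- minimum
d((8, 5), (-3, -6)) = 15.5563
d((8, 5), (-4, 3)) = 12.1655
d((8, 5), (8, 10)) = 5.0
d((7, 6), (-3, -6)) = 15.6205
d((7, 6), (-4, 3)) = 11.4018
d((7, 6), (8, 10)) = 4.1231
d((-3, -6), (-4, 3)) = 9.0554
d((-3, -6), (8, 10)) = 19.4165
d((-4, 3), (8, 10)) = 13.8924

Closest pair: (8, 5) and (7, 6) with distance 1.4142

The closest pair is (8, 5) and (7, 6) with Euclidean distance 1.4142. For 5 points, brute-force pairwise comparison is shown above. For large n, the divide-and-conquer algorithm (sort by x, recurse on halves, check the dividing strip) achieves O(n log n).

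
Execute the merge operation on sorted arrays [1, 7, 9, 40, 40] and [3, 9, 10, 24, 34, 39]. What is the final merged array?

Merging process:

Compare 1 vs 3: take 1 from left. Merged: [1]
Compare 7 vs 3: take 3 from right. Merged: [1, 3]
Compare 7 vs 9: take 7 from left. Merged: [1, 3, 7]
Compare 9 vs 9: take 9 from left. Merged: [1, 3, 7, 9]
Compare 40 vs 9: take 9 from right. Merged: [1, 3, 7, 9, 9]
Compare 40 vs 10: take 10 from right. Merged: [1, 3, 7, 9, 9, 10]
Compare 40 vs 24: take 24 from right. Merged: [1, 3, 7, 9, 9, 10, 24]
Compare 40 vs 34: take 34 from right. Merged: [1, 3, 7, 9, 9, 10, 24, 34]
Compare 40 vs 39: take 39 from right. Merged: [1, 3, 7, 9, 9, 10, 24, 34, 39]
Append remaining from left: [40, 40]. Merged: [1, 3, 7, 9, 9, 10, 24, 34, 39, 40, 40]

Final merged array: [1, 3, 7, 9, 9, 10, 24, 34, 39, 40, 40]
Total comparisons: 9

The merged array is [1, 3, 7, 9, 9, 10, 24, 34, 39, 40, 40], requiring 9 comparisons. The merge step runs in O(n) time where n is the total number of elements.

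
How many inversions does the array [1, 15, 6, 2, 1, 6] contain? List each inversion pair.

Finding inversions in [1, 15, 6, 2, 1, 6]:

(1, 2): arr[1]=15 > arr[2]=6
(1, 3): arr[1]=15 > arr[3]=2
(1, 4): arr[1]=15 > arr[4]=1
(1, 5): arr[1]=15 > arr[5]=6
(2, 3): arr[2]=6 > arr[3]=2
(2, 4): arr[2]=6 > arr[4]=1
(3, 4): arr[3]=2 > arr[4]=1

Total inversions: 7

The array has 7 inversion(s): (1,2), (1,3), (1,4), (1,5), (2,3), (2,4), (3,4). Each pair (i,j) satisfies i < j and arr[i] > arr[j].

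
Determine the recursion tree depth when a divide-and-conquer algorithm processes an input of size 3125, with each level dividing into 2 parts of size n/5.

For divide and conquer with division factor 5:

Problem sizes at each level:
Level 0: 3125
Level 1: 625
Level 2: 125
Level 3: 25
Level 4: 5
Level 5: 1

The root is level 0 and the size-1 base case is level 5 (the tree spans levels 0 through 5, i.e. 6 levels counting the root), so the depth is the number of divisions: log_5(3125) = 5

The recursion tree depth is log_5(3125) = 5. At each level, the problem size is divided by 5, so it takes 5 divisions to reduce to a base case of size 1. The algorithm makes 2 recursive calls at each level.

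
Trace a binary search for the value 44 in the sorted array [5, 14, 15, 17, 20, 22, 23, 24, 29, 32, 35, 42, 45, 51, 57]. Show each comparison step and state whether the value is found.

Binary search for 44 in [5, 14, 15, 17, 20, 22, 23, 24, 29, 32, 35, 42, 45, 51, 57]:

lo=0, hi=14, mid=7, arr[mid]=24 -> 24 < 44, search right half
lo=8, hi=14, mid=11, arr[mid]=42 -> 42 < 44, search right half
lo=12, hi=14, mid=13, arr[mid]=51 -> 51 > 44, search left half
lo=12, hi=12, mid=12, arr[mid]=45 -> 45 > 44, search left half
lo=12 > hi=11, target 44 not found

Binary search determines that 44 is not in the array after 4 comparisons. The search space was exhausted without finding the target.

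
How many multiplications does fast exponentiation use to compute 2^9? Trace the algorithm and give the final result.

Computing 2^9 by squaring (build up from 2^1; each line after the first costs one multiplication):

2^1 = 2
2^2 = (2^1)^2 = 2^2 = 4
2^4 = (2^2)^2 = 4^2 = 16
2^8 = (2^4)^2 = 16^2 = 256
2^9 = 2 * 2^8 = 2 * 256 = 512

Result: 512
Multiplications needed: 4 (4 lines after 2^1)

2^9 = 512. Using exponentiation by squaring, this requires 4 multiplications. The key idea: if the exponent is even, square the half-power; if odd, multiply by the base once.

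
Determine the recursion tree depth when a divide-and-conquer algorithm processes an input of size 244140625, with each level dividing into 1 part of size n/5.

For divide and conquer with division factor 5:

Problem sizes at each level:
Level 0: 244140625
Level 1: 48828125
Level 2: 9765625
Level 3: 1953125
Level 4: 390625
Level 5: 78125
Level 6: 15625
Level 7: 3125
Level 8: 625
Level 9: 125
Level 10: 25
Level 11: 5
Level 12: 1

The root is level 0 and the size-1 base case is level 12 (the tree spans levels 0 through 12, i.e. 13 levels counting the root), so the depth is the number of divisions: log_5(244140625) = 12

The recursion tree depth is log_5(244140625) = 12. At each level, the problem size is divided by 5, so it takes 12 divisions to reduce to a base case of size 1. The algorithm makes 1 recursive call at each level.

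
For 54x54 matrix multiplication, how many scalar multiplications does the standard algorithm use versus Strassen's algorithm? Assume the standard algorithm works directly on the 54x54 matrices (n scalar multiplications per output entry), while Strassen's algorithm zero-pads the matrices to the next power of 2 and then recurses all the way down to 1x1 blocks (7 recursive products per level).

Matrix multiplication for 54x54 matrices:

Strassen's algorithm requires power-of-2 dimensions. Pad 54x54 to 64x64 (next power of 2).

Standard algorithm: 54^3 = 157464 multiplications
Strassen's algorithm: 7^(log2(64)) = 7^6 = 117649 multiplications
Savings: 157464 - 117649 = 39815 multiplications

Standard: 157464 multiplications (54^3). Strassen: 117649 multiplications (7^6, after padding to 64x64). Strassen reduces 8 recursive multiplications to 7 at each level.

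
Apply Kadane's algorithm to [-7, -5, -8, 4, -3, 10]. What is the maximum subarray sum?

Using Kadane's algorithm on [-7, -5, -8, 4, -3, 10]:

Scanning through the array:
Position 1 (value -5): max_ending_here = -5, max_so_far = -5
Position 2 (value -8): max_ending_here = -8, max_so_far = -5
Position 3 (value 4): max_ending_here = 4, max_so_far = 4
Position 4 (value -3): max_ending_here = 1, max_so_far = 4
Position 5 (value 10): max_ending_here = 11, max_so_far = 11

Maximum subarray: [4, -3, 10]
Maximum sum: 11

The maximum subarray is [4, -3, 10] with sum 11. This subarray runs from index 3 to index 5.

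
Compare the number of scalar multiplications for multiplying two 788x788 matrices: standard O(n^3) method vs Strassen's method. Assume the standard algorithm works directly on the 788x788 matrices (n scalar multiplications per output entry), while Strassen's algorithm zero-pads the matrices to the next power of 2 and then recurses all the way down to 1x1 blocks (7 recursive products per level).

Matrix multiplication for 788x788 matrices:

Strassen's algorithm requires power-of-2 dimensions. Pad 788x788 to 1024x1024 (next power of 2).

Standard algorithm: 788^3 = 489303872 multiplications
Strassen's algorithm: 7^(log2(1024)) = 7^10 = 282475249 multiplications
Savings: 489303872 - 282475249 = 206828623 multiplications

Standard: 489303872 multiplications (788^3). Strassen: 282475249 multiplications (7^10, after padding to 1024x1024). Strassen reduces 8 recursive multiplications to 7 at each level.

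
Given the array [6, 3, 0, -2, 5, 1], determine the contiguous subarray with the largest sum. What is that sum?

Using Kadane's algorithm on [6, 3, 0, -2, 5, 1]:

Scanning through the array:
Position 1 (value 3): max_ending_here = 9, max_so_far = 9
Position 2 (value 0): max_ending_here = 9, max_so_far = 9
Position 3 (value -2): max_ending_here = 7, max_so_far = 9
Position 4 (value 5): max_ending_here = 12, max_so_far = 12
Position 5 (value 1): max_ending_here = 13, max_so_far = 13

Maximum subarray: [6, 3, 0, -2, 5, 1]
Maximum sum: 13

The maximum subarray is [6, 3, 0, -2, 5, 1] with sum 13. This subarray runs from index 0 to index 5.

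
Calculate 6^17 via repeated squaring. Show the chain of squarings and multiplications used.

Computing 6^17 by squaring (build up from 6^1; each line after the first costs one multiplication):

6^1 = 6
6^2 = (6^1)^2 = 6^2 = 36
6^4 = (6^2)^2 = 36^2 = 1296
6^8 = (6^4)^2 = 1296^2 = 1679616
6^16 = (6^8)^2 = 1679616^2 = 2821109907456
6^17 = 6 * 6^16 = 6 * 2821109907456 = 16926659444736

Result: 16926659444736
Multiplications needed: 5 (5 lines after 6^1)

6^17 = 16926659444736. Using exponentiation by squaring, this requires 5 multiplications. The key idea: if the exponent is even, square the half-power; if odd, multiply by the base once.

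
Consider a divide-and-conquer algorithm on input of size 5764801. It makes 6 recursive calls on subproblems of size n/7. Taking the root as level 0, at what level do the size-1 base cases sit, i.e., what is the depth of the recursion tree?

For divide and conquer with division factor 7:

Problem sizes at each level:
Level 0: 5764801
Level 1: 823543
Level 2: 117649
Level 3: 16807
Level 4: 2401
Level 5: 343
Level 6: 49
Level 7: 7
Level 8: 1

The root is level 0 and the size-1 base case is level 8 (the tree spans levels 0 through 8, i.e. 9 levels counting the root), so the depth is the number of divisions: log_7(5764801) = 8

The recursion tree depth is log_7(5764801) = 8. At each level, the problem size is divided by 7, so it takes 8 divisions to reduce to a base case of size 1. The algorithm makes 6 recursive calls at each level.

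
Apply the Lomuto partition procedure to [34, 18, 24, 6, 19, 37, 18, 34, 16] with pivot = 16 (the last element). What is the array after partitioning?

Lomuto partition with pivot = 16:

Initial array: [34, 18, 24, 6, 19, 37, 18, 34, 16]

arr[0]=34 > 16: no swap
arr[1]=18 > 16: no swap
arr[2]=24 > 16: no swap
arr[3]=6 <= 16: swap with position 0, array becomes [6, 18, 24, 34, 19, 37, 18, 34, 16]
arr[4]=19 > 16: no swap
arr[5]=37 > 16: no swap
arr[6]=18 > 16: no swap
arr[7]=34 > 16: no swap

Place pivot at position 1: [6, 16, 24, 34, 19, 37, 18, 34, 18]
Pivot position: 1

After partitioning with pivot 16, the array becomes [6, 16, 24, 34, 19, 37, 18, 34, 18]. The pivot is placed at index 1. All elements to the left of the pivot are <= 16, and all elements to the right are > 16.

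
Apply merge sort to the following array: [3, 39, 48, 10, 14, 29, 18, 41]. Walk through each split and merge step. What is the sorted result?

Merge sort trace:

Split: [3, 39, 48, 10, 14, 29, 18, 41] -> [3, 39, 48, 10] and [14, 29, 18, 41]
  Split: [3, 39, 48, 10] -> [3, 39] and [48, 10]
    Split: [3, 39] -> [3] and [39]
    Merge: [3] + [39] -> [3, 39]
    Split: [48, 10] -> [48] and [10]
    Merge: [48] + [10] -> [10, 48]
  Merge: [3, 39] + [10, 48] -> [3, 10, 39, 48]
  Split: [14, 29, 18, 41] -> [14, 29] and [18, 41]
    Split: [14, 29] -> [14] and [29]
    Merge: [14] + [29] -> [14, 29]
    Split: [18, 41] -> [18] and [41]
    Merge: [18] + [41] -> [18, 41]
  Merge: [14, 29] + [18, 41] -> [14, 18, 29, 41]
Merge: [3, 10, 39, 48] + [14, 18, 29, 41] -> [3, 10, 14, 18, 29, 39, 41, 48]

Final sorted array: [3, 10, 14, 18, 29, 39, 41, 48]

The merge sort proceeds by recursively splitting the array and merging sorted halves.
After all merges, the sorted array is [3, 10, 14, 18, 29, 39, 41, 48].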